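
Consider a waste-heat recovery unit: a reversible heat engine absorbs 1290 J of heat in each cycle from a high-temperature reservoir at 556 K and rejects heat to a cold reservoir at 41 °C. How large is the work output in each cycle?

T_C = 41 °C → 41 + 273.15 = 314.15 K.
η_rev = 1 − T_C/T_H = 1 − 314.15/556.00 = 0.4350.
W = η·Q_H = 0.4350 × 1290 = 561.1 J.

W ≈ 561.1 J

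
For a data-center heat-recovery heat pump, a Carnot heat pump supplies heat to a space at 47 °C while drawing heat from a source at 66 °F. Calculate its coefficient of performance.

COP_HP ≈ 11.39

T_H = 47 °C → 47 + 273.15 = 320.15 K.
T_C = 66 °F → (66 − 32) × 5/9 = 18.89 °C = 292.04 K.
For a reversible heat pump, COP_HP = T_H/(T_H − T_C) = 320.15/(320.15 − 292.04) = 11.39.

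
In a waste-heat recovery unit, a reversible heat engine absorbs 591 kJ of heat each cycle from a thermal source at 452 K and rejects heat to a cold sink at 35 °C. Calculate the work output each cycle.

W ≈ 188.1 kJ

T_C = 35 °C → 35 + 273.15 = 308.15 K.
η_rev = 1 − T_C/T_H = 1 − 308.15/452.00 = 0.3183.
W = η·Q_H = 0.3183 × 591 = 188.1 kJ.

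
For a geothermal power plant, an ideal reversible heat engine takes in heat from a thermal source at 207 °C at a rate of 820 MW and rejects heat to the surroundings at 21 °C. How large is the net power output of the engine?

Ẇ ≈ 317.7 MW

T_H = 207 °C → 207 + 273.15 = 480.15 K.
T_C = 21 °C → 21 + 273.15 = 294.15 K.
For a reversible engine, η = 1 − T_C/T_H = 1 − 294.15/480.15 = 0.3874.
W = η·Q_H = 0.3874 × 820 = 317.7 MW.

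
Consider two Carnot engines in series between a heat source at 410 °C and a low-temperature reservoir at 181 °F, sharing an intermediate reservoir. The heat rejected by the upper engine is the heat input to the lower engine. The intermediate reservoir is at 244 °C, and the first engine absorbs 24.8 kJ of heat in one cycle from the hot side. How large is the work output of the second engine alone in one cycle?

W₂ ≈ 5.85 kJ

T_H = 410 °C → 410 + 273.15 = 683.15 K.
T_C = 181 °F → (181 − 32) × 5/9 = 82.78 °C = 355.93 K.
T_m = 244 °C → 244 + 273.15 = 517.15 K.
Heat entering the second stage: Q_m = Q_H·(T_m/T_H) = 24.8 × 517.15/683.15 = 18.8 kJ.
Second-stage efficiency η₂ = 1 − T_C/T_m = 1 − 355.93/517.15 = 0.3118, so W₂ = η₂·Q_m = 5.85 kJ.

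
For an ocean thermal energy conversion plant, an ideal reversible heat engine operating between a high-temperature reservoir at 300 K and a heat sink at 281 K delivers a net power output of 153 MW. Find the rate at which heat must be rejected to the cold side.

Q̇_C ≈ 2260 MW

η_rev = 1 − T_C/T_H = 1 − 281.00/300.00 = 0.0633.
Since Q_C/Q_H = T_C/T_H and Q_H = W/η, Q_C = W·T_C/(T_H − T_C) = 153 × 281.00/19.00 = 2260 MW.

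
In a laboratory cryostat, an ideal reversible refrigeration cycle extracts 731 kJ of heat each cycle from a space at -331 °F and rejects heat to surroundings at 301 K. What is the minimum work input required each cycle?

W_in ≈ 2350 kJ

T_C = -331 °F → (-331 − 32) × 5/9 = -201.67 °C = 71.48 K.
The reversible coefficient of performance is COP_R = T_C/(T_H − T_C) = 71.48/229.52 = 0.3115.
W = Q_C/COP_R = 731/0.3115 = 2350 kJ.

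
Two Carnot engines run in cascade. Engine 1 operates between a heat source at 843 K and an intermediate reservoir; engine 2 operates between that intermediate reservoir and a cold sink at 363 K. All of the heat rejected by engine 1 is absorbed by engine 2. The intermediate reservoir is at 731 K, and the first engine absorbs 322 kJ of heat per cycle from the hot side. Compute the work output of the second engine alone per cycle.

W₂ ≈ 141 kJ

Heat entering the second stage: Q_m = Q_H·(T_m/T_H) = 322 × 731.00/843.00 = 279 kJ.
Second-stage efficiency η₂ = 1 − T_C/T_m = 1 − 363.00/731.00 = 0.5034, so W₂ = η₂·Q_m = 141 kJ.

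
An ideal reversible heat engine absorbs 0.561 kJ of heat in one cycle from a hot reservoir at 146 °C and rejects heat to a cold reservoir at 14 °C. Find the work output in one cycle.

W ≈ 0.177 kJ

T_H = 146 °C → 146 + 273.15 = 419.15 K.
T_C = 14 °C → 14 + 273.15 = 287.15 K.
The Carnot efficiency is η = 1 − T_C/T_H = 1 − 287.15/419.15 = 0.3149.
W = η·Q_H = 0.3149 × 0.561 = 0.177 kJ.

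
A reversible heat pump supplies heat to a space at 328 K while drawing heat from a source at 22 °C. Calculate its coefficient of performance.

COP_HP ≈ 9.98

T_C = 22 °C → 22 + 273.15 = 295.15 K.
For a reversible heat pump, COP_HP = T_H/(T_H − T_C) = 328.00/(328.00 − 295.15) = 9.98.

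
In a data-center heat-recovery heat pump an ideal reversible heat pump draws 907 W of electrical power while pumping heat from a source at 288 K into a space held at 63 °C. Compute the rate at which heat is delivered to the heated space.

Q̇_H ≈ 6330 W

T_H = 63 °C → 63 + 273.15 = 336.15 K.
For a reversible heat pump, COP_HP = T_H/(T_H − T_C) = 336.15/48.15 = 6.9813.
Q_H = COP_HP · W = 6.9813 × 907 = 6330 W.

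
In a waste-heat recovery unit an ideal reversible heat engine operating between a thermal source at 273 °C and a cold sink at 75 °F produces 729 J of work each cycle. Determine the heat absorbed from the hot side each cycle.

Q_H ≈ 1600 J

T_H = 273 °C → 273 + 273.15 = 546.15 K.
T_C = 75 °F → (75 − 32) × 5/9 = 23.89 °C = 297.04 K.
For a reversible engine, η = 1 − T_C/T_H = 1 − 297.04/546.15 = 0.4561.
Q_H = W/η = 729/0.4561 = 1600 J.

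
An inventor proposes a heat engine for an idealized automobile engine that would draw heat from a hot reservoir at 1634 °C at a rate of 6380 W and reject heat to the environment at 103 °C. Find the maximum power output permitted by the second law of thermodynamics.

Ẇ_max ≈ 5120 W

T_H = 1634 °C → 1634 + 273.15 = 1907.15 K.
T_C = 103 °C → 103 + 273.15 = 376.15 K.
The second-law ceiling is the Carnot efficiency, η_max = 1 − T_C/T_H = 1 − 376.15/1907.15 = 0.8028.
W_max = η_max · Q_H = 0.8028 × 6380 = 5120 W.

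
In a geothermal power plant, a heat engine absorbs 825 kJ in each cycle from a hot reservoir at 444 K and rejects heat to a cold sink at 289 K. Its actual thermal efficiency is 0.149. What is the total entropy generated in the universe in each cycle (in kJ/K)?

ΔS_univ ≈ 0.571 kJ/K

W = η·Q_H = 0.149 × 825 = 122.9 kJ, so Q_C = Q_H − W = 702.1 kJ.
Reservoir entropy changes: ΔS_H = −Q_H/T_H = −825/444.00 = -1.858 kJ/K and ΔS_C = +Q_C/T_C = 702.1/289.00 = 2.429 kJ/K.
ΔS_univ = −Q_H/T_H + Q_C/T_C = 0.571 kJ/K (> 0, since η = 0.149 < η_Carnot = 0.349).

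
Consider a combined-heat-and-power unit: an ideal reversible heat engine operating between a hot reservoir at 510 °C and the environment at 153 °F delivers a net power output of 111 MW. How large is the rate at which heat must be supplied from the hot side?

T_H = 510 °C → 510 + 273.15 = 783.15 K.
T_C = 153 °F → (153 − 32) × 5/9 = 67.22 °C = 340.37 K.
Carnot efficiency: η = 1 − T_C/T_H = 1 − 340.37/783.15 = 0.5654.
Q_H = W/η = 111/0.5654 = 196 MW.

Q̇_H ≈ 196 MW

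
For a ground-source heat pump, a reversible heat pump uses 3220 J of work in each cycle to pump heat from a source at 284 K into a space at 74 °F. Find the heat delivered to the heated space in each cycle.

T_H = 74 °F → (74 − 32) × 5/9 = 23.33 °C = 296.48 K.
The Carnot heat-pump COP is COP_HP = T_H/(T_H − T_C) = 296.48/12.48 = 23.7503.
Q_H = COP_HP · W = 23.7503 × 3220 = 76500 J.

Q_H ≈ 76500 J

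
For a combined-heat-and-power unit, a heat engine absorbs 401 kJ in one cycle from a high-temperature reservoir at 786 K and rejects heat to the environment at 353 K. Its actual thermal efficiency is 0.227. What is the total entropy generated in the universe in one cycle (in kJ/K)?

W = η·Q_H = 0.227 × 401 = 91.03 kJ, so Q_C = Q_H − W = 310.0 kJ.
Reservoir entropy changes: ΔS_H = −Q_H/T_H = −401/786.00 = -0.5102 kJ/K and ΔS_C = +Q_C/T_C = 310.0/353.00 = 0.8781 kJ/K.
ΔS_univ = −Q_H/T_H + Q_C/T_C = 0.368 kJ/K (> 0, since η = 0.227 < η_Carnot = 0.551).

ΔS_univ ≈ 0.368 kJ/K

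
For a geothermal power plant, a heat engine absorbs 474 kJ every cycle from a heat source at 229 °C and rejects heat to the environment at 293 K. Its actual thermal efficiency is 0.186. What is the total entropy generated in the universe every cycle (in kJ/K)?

ΔS_univ ≈ 0.3729 kJ/K

T_H = 229 °C → 229 + 273.15 = 502.15 K.
W = η·Q_H = 0.186 × 474 = 88.16 kJ, so Q_C = Q_H − W = 385.8 kJ.
Reservoir entropy changes: ΔS_H = −Q_H/T_H = −474/502.15 = -0.9439 kJ/K and ΔS_C = +Q_C/T_C = 385.8/293.00 = 1.317 kJ/K.
ΔS_univ = −Q_H/T_H + Q_C/T_C = 0.3729 kJ/K (> 0, since η = 0.186 < η_Carnot = 0.417).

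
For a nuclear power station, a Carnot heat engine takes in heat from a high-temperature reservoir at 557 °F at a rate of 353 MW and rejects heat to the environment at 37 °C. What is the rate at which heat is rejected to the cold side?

Q̇_C ≈ 193.8 MW

T_H = 557 °F → (557 − 32) × 5/9 = 291.67 °C = 564.82 K.
T_C = 37 °C → 37 + 273.15 = 310.15 K.
Since the cycle is reversible, η = 1 − T_C/T_H = 1 − 310.15/564.82 = 0.4509.
For a reversible cycle Q_C/Q_H = T_C/T_H, so Q_C = 353 × 310.15/564.82 = 193.8 MW.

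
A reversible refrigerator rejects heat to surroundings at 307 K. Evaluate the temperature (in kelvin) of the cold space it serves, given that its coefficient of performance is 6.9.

T_C ≈ 268 K

COP_R = T_C/(T_H − T_C) ⇒ T_C = T_H·COP_R/(1 + COP_R) = 307.00 × 6.9/(1 + 6.9) = 268 K.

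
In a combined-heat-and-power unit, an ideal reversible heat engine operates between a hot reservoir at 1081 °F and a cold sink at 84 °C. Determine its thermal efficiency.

T_H = 1081 °F → (1081 − 32) × 5/9 = 582.78 °C = 855.93 K.
T_C = 84 °C → 84 + 273.15 = 357.15 K.
Carnot efficiency: η = 1 − T_C/T_H = 1 − 357.15/855.93 = 0.5827.

η ≈ 0.5827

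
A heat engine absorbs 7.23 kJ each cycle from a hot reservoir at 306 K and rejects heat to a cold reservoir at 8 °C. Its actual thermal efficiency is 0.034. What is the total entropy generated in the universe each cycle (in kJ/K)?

T_C = 8 °C → 8 + 273.15 = 281.15 K.
W = η·Q_H = 0.034 × 7.23 = 0.2458 kJ, so Q_C = Q_H − W = 6.984 kJ.
The hot reservoir loses entropy Q_H/T_H = 7.23/306.00 = 0.02363 kJ/K; the cold reservoir gains Q_C/T_C = 6.984/281.15 = 0.02484 kJ/K.
ΔS_univ = −Q_H/T_H + Q_C/T_C = 0.00121 kJ/K (> 0, since η = 0.034 < η_Carnot = 0.081).

ΔS_univ ≈ 0.00121 kJ/K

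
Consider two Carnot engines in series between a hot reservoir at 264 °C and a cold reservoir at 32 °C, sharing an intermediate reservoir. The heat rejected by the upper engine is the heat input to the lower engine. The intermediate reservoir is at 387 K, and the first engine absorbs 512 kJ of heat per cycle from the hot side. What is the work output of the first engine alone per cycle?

W₁ ≈ 143.1 kJ

T_H = 264 °C → 264 + 273.15 = 537.15 K.
T_C = 32 °C → 32 + 273.15 = 305.15 K.
First-stage efficiency η₁ = 1 − T_m/T_H = 1 − 387.00/537.15 = 0.2795.
W₁ = η₁·Q_H = 0.2795 × 512 = 143.1 kJ.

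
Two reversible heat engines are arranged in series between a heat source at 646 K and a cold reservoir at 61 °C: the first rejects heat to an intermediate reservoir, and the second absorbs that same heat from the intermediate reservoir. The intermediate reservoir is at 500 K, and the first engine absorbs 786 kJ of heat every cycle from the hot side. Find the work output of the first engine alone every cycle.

T_C = 61 °C → 61 + 273.15 = 334.15 K.
First-stage efficiency η₁ = 1 − T_m/T_H = 1 − 500.00/646.00 = 0.2260.
W₁ = η₁·Q_H = 0.2260 × 786 = 177.6 kJ.

W₁ ≈ 177.6 kJ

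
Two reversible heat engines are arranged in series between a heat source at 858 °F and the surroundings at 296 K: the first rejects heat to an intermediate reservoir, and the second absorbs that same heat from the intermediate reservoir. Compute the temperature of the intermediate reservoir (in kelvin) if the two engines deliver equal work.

T_H = 858 °F → (858 − 32) × 5/9 = 458.89 °C = 732.04 K.
For reversible stages Q_m = Q_H·(T_m/T_H). Setting W₁ = Q_H(1 − T_m/T_H) equal to W₂ = Q_m(1 − T_C/T_m) = Q_H·(T_m − T_C)/T_H gives T_H − T_m = T_m − T_C, so T_m = (T_H + T_C)/2 = (732.04 + 296.00)/2 = 514.0 K.

T_m ≈ 514.0 K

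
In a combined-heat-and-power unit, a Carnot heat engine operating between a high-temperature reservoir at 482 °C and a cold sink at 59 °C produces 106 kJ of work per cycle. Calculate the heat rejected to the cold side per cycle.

Q_C ≈ 83.23 kJ

T_H = 482 °C → 482 + 273.15 = 755.15 K.
T_C = 59 °C → 59 + 273.15 = 332.15 K.
η_rev = 1 − T_C/T_H = 1 − 332.15/755.15 = 0.5602.
Since Q_C/Q_H = T_C/T_H and Q_H = W/η, Q_C = W·T_C/(T_H − T_C) = 106 × 332.15/423.00 = 83.23 kJ.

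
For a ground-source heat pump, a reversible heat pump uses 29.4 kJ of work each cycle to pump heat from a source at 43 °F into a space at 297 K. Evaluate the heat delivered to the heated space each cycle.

T_C = 43 °F → (43 − 32) × 5/9 = 6.11 °C = 279.26 K.
COP_HP = T_H/(T_H − T_C) = 297.00/17.74 = 16.7429.
Q_H = COP_HP · W = 16.7429 × 29.4 = 492 kJ.

Q_H ≈ 492 kJ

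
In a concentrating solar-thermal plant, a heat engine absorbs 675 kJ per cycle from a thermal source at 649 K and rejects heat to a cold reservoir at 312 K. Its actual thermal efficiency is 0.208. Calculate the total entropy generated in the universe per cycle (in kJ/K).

ΔS_univ ≈ 0.673 kJ/K

W = η·Q_H = 0.208 × 675 = 140.4 kJ, so Q_C = Q_H − W = 534.6 kJ.
The hot reservoir loses entropy Q_H/T_H = 675/649.00 = 1.040 kJ/K; the cold reservoir gains Q_C/T_C = 534.6/312.00 = 1.713 kJ/K.
ΔS_univ = −Q_H/T_H + Q_C/T_C = 0.673 kJ/K (> 0, since η = 0.208 < η_Carnot = 0.519).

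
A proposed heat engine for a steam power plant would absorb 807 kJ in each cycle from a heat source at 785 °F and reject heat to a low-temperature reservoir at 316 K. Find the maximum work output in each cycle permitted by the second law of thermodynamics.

T_H = 785 °F → (785 − 32) × 5/9 = 418.33 °C = 691.48 K.
The upper bound on efficiency is η_max = 1 − T_C/T_H = 1 − 316.00/691.48 = 0.5430.
W_max = η_max · Q_H = 0.5430 × 807 = 438.2 kJ.

W_max ≈ 438.2 kJ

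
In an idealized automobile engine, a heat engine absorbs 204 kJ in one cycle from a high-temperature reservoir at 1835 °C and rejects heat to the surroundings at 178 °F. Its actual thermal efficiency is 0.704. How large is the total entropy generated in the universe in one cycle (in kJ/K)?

T_H = 1835 °C → 1835 + 273.15 = 2108.15 K.
T_C = 178 °F → (178 − 32) × 5/9 = 81.11 °C = 354.26 K.
W = η·Q_H = 0.704 × 204 = 143.6 kJ, so Q_C = Q_H − W = 60.38 kJ.
Reservoir entropy changes: ΔS_H = −Q_H/T_H = −204/2108.15 = -0.09677 kJ/K and ΔS_C = +Q_C/T_C = 60.38/354.26 = 0.1705 kJ/K.
ΔS_univ = −Q_H/T_H + Q_C/T_C = 0.0737 kJ/K (> 0, since η = 0.704 < η_Carnot = 0.832).

ΔS_univ ≈ 0.0737 kJ/K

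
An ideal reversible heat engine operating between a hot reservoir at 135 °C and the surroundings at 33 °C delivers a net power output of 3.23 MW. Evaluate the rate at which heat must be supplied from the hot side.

T_H = 135 °C → 135 + 273.15 = 408.15 K.
T_C = 33 °C → 33 + 273.15 = 306.15 K.
η_rev = 1 − T_C/T_H = 1 − 306.15/408.15 = 0.2499.
Q_H = W/η = 3.23/0.2499 = 12.9 MW.

Q̇_H ≈ 12.9 MW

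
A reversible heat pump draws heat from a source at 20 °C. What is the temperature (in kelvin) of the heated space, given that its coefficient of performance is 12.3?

T_H ≈ 319.1 K

T_C = 20 °C → 20 + 273.15 = 293.15 K.
COP_HP = T_H/(T_H − T_C) ⇒ T_H = T_C·COP_HP/(COP_HP − 1) = 293.15 × 12.3/(12.3 − 1) = 319.1 K.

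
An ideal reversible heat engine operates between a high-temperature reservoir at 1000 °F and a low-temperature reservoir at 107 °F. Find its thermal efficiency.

T_H = 1000 °F → (1000 − 32) × 5/9 = 537.78 °C = 810.93 K.
T_C = 107 °F → (107 − 32) × 5/9 = 41.67 °C = 314.82 K.
Since the cycle is reversible, η = 1 − T_C/T_H = 1 − 314.82/810.93 = 0.6118.

η ≈ 0.6118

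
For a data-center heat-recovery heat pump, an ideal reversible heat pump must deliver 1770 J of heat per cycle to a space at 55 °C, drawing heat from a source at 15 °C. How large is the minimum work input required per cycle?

T_H = 55 °C → 55 + 273.15 = 328.15 K.
T_C = 15 °C → 15 + 273.15 = 288.15 K.
Reversible heating COP: COP_HP = T_H/(T_H − T_C) = 328.15/40.00 = 8.2037.
W = Q_H/COP_HP = 1770/8.2037 = 215.8 J.

W_in ≈ 215.8 J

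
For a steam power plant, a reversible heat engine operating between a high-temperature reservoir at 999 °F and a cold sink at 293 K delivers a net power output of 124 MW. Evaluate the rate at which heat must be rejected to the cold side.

Q̇_C ≈ 70.22 MW

T_H = 999 °F → (999 − 32) × 5/9 = 537.22 °C = 810.37 K.
η_rev = 1 − T_C/T_H = 1 − 293.00/810.37 = 0.6384.
Since Q_C/Q_H = T_C/T_H and Q_H = W/η, Q_C = W·T_C/(T_H − T_C) = 124 × 293.00/517.37 = 70.22 MW.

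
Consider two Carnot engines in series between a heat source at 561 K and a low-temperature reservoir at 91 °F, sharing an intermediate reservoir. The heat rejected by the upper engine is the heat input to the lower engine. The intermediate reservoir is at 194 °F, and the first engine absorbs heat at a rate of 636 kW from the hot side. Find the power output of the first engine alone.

Ẇ₁ ≈ 224 kW

T_C = 91 °F → (91 − 32) × 5/9 = 32.78 °C = 305.93 K.
T_m = 194 °F → (194 − 32) × 5/9 = 90.00 °C = 363.15 K.
First-stage efficiency η₁ = 1 − T_m/T_H = 1 − 363.15/561.00 = 0.3527.
W₁ = η₁·Q_H = 0.3527 × 636 = 224 kW.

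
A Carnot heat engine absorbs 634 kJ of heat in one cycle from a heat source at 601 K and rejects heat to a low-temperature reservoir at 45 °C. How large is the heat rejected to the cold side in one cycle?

T_C = 45 °C → 45 + 273.15 = 318.15 K.
η_rev = 1 − T_C/T_H = 1 − 318.15/601.00 = 0.4706.
For a reversible cycle Q_C/Q_H = T_C/T_H, so Q_C = 634 × 318.15/601.00 = 336 kJ.

Q_C ≈ 336 kJ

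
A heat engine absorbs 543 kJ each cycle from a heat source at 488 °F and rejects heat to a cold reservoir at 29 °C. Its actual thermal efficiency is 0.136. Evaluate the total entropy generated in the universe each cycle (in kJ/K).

ΔS_univ ≈ 0.521 kJ/K

T_H = 488 °F → (488 − 32) × 5/9 = 253.33 °C = 526.48 K.
T_C = 29 °C → 29 + 273.15 = 302.15 K.
W = η·Q_H = 0.136 × 543 = 73.85 kJ, so Q_C = Q_H − W = 469.2 kJ.
Reservoir entropy changes: ΔS_H = −Q_H/T_H = −543/526.48 = -1.031 kJ/K and ΔS_C = +Q_C/T_C = 469.2/302.15 = 1.553 kJ/K.
ΔS_univ = −Q_H/T_H + Q_C/T_C = 0.521 kJ/K (> 0, since η = 0.136 < η_Carnot = 0.426).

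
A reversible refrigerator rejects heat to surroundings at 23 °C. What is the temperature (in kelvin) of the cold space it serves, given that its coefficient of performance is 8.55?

T_C ≈ 265.1 K

T_H = 23 °C → 23 + 273.15 = 296.15 K.
COP_R = T_C/(T_H − T_C) ⇒ T_C = T_H·COP_R/(1 + COP_R) = 296.15 × 8.55/(1 + 8.55) = 265.1 K.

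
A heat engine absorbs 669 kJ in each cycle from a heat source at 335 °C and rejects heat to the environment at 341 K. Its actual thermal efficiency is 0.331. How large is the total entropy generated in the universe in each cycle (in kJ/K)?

T_H = 335 °C → 335 + 273.15 = 608.15 K.
W = η·Q_H = 0.331 × 669 = 221.4 kJ, so Q_C = Q_H − W = 447.6 kJ.
Reservoir entropy changes: ΔS_H = −Q_H/T_H = −669/608.15 = -1.100 kJ/K and ΔS_C = +Q_C/T_C = 447.6/341.00 = 1.312 kJ/K.
ΔS_univ = −Q_H/T_H + Q_C/T_C = 0.212 kJ/K (> 0, since η = 0.331 < η_Carnot = 0.439).

ΔS_univ ≈ 0.212 kJ/K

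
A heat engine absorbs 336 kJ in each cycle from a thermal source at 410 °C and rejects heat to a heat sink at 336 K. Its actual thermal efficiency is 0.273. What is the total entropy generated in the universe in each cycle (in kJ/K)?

T_H = 410 °C → 410 + 273.15 = 683.15 K.
W = η·Q_H = 0.273 × 336 = 91.73 kJ, so Q_C = Q_H − W = 244.3 kJ.
The hot reservoir loses entropy Q_H/T_H = 336/683.15 = 0.4918 kJ/K; the cold reservoir gains Q_C/T_C = 244.3/336.00 = 0.7270 kJ/K.
ΔS_univ = −Q_H/T_H + Q_C/T_C = 0.235 kJ/K (> 0, since η = 0.273 < η_Carnot = 0.508).

ΔS_univ ≈ 0.235 kJ/K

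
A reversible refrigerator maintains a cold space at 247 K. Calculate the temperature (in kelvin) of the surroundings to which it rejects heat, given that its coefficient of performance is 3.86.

COP_R = T_C/(T_H − T_C) ⇒ T_H = T_C·(1 + 1/COP_R) = 247.00 × (1 + 1/3.86) = 311 K.

T_H ≈ 311 K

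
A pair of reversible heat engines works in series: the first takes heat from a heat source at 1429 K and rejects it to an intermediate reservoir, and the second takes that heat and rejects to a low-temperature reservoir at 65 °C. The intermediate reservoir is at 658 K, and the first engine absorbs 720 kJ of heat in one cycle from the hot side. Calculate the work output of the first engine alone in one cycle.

T_C = 65 °C → 65 + 273.15 = 338.15 K.
First-stage efficiency η₁ = 1 − T_m/T_H = 1 − 658.00/1429.00 = 0.5395.
W₁ = η₁·Q_H = 0.5395 × 720 = 388.5 kJ.

W₁ ≈ 388.5 kJ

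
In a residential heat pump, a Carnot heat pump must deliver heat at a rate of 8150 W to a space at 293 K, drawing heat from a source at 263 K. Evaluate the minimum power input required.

Ẇ_in ≈ 834.5 W

For a reversible heat pump, COP_HP = T_H/(T_H − T_C) = 293.00/30.00 = 9.7667.
W = Q_H/COP_HP = 8150/9.7667 = 834.5 W.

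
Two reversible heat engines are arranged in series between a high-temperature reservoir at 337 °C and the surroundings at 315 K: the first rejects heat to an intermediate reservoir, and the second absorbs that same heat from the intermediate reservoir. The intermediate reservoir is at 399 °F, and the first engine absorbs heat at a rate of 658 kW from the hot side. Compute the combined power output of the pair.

T_H = 337 °C → 337 + 273.15 = 610.15 K.
Two reversible stages in series are equivalent to a single Carnot engine between T_H and T_C, so η_total = 1 − T_C/T_H = 1 − 315.00/610.15 = 0.4837.
W_total = η_total · Q_H = 0.4837 × 658 = 318 kW.

Ẇ_total ≈ 318 kW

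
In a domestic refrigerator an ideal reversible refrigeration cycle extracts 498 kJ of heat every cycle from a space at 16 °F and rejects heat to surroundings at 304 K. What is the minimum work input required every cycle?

W_in ≈ 74.9 kJ

T_C = 16 °F → (16 − 32) × 5/9 = -8.89 °C = 264.26 K.
The reversible coefficient of performance is COP_R = T_C/(T_H − T_C) = 264.26/39.74 = 6.6499.
W = Q_C/COP_R = 498/6.6499 = 74.9 kJ.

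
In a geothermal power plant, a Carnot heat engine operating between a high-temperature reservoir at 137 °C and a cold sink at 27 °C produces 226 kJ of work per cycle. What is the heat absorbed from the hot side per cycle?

T_H = 137 °C → 137 + 273.15 = 410.15 K.
T_C = 27 °C → 27 + 273.15 = 300.15 K.
Since the cycle is reversible, η = 1 − T_C/T_H = 1 − 300.15/410.15 = 0.2682.
Q_H = W/η = 226/0.2682 = 843 kJ.

Q_H ≈ 843 kJ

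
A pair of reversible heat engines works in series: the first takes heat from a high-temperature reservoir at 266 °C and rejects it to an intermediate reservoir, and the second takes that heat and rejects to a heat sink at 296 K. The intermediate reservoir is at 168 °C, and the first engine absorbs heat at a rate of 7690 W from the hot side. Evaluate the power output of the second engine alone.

T_H = 266 °C → 266 + 273.15 = 539.15 K.
T_m = 168 °C → 168 + 273.15 = 441.15 K.
Heat entering the second stage: Q_m = Q_H·(T_m/T_H) = 7690 × 441.15/539.15 = 6290 W.
Second-stage efficiency η₂ = 1 − T_C/T_m = 1 − 296.00/441.15 = 0.3290, so W₂ = η₂·Q_m = 2070 W.

Ẇ₂ ≈ 2070 W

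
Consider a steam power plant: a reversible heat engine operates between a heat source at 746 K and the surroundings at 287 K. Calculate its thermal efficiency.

The Carnot efficiency is η = 1 − T_C/T_H = 1 − 287.00/746.00 = 0.615.

η ≈ 0.615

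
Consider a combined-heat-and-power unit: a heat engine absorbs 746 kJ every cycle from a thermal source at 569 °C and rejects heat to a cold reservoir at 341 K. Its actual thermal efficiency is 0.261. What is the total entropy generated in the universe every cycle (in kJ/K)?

T_H = 569 °C → 569 + 273.15 = 842.15 K.
W = η·Q_H = 0.261 × 746 = 194.7 kJ, so Q_C = Q_H − W = 551.3 kJ.
The hot reservoir loses entropy Q_H/T_H = 746/842.15 = 0.8858 kJ/K; the cold reservoir gains Q_C/T_C = 551.3/341.00 = 1.617 kJ/K.
ΔS_univ = −Q_H/T_H + Q_C/T_C = 0.731 kJ/K (> 0, since η = 0.261 < η_Carnot = 0.595).

ΔS_univ ≈ 0.731 kJ/K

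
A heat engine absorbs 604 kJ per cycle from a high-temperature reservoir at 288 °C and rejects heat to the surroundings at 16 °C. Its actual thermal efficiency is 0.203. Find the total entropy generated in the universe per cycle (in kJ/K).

T_H = 288 °C → 288 + 273.15 = 561.15 K.
T_C = 16 °C → 16 + 273.15 = 289.15 K.
W = η·Q_H = 0.203 × 604 = 122.6 kJ, so Q_C = Q_H − W = 481.4 kJ.
Entropy balance on the reservoirs: −Q_H/T_H = -1.076 kJ/K, +Q_C/T_C = 1.665 kJ/K.
ΔS_univ = −Q_H/T_H + Q_C/T_C = 0.5885 kJ/K (> 0, since η = 0.203 < η_Carnot = 0.485).

ΔS_univ ≈ 0.5885 kJ/K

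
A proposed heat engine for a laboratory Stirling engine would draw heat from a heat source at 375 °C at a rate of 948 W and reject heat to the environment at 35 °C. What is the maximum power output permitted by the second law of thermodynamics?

T_H = 375 °C → 375 + 273.15 = 648.15 K.
T_C = 35 °C → 35 + 273.15 = 308.15 K.
No engine can exceed the Carnot limit: η_max = 1 − T_C/T_H = 1 − 308.15/648.15 = 0.5246.
W_max = η_max · Q_H = 0.5246 × 948 = 497 W.

Ẇ_max ≈ 497 W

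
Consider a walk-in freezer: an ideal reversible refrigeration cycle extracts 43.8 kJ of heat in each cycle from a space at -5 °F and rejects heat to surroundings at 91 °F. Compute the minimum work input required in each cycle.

T_H = 91 °F → (91 − 32) × 5/9 = 32.78 °C = 305.93 K.
T_C = -5 °F → (-5 − 32) × 5/9 = -20.56 °C = 252.59 K.
Carnot COP: COP_R = T_C/(T_H − T_C) = 252.59/53.33 = 4.7361.
W = Q_C/COP_R = 43.8/4.7361 = 9.25 kJ.

W_in ≈ 9.25 kJ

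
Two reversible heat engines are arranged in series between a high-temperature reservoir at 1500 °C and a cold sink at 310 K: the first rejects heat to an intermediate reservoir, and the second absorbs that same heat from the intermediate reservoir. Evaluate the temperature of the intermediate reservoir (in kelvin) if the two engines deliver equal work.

T_H = 1500 °C → 1500 + 273.15 = 1773.15 K.
For reversible stages Q_m = Q_H·(T_m/T_H). Setting W₁ = Q_H(1 − T_m/T_H) equal to W₂ = Q_m(1 − T_C/T_m) = Q_H·(T_m − T_C)/T_H gives T_H − T_m = T_m − T_C, so T_m = (T_H + T_C)/2 = (1773.15 + 310.00)/2 = 1040 K.

T_m ≈ 1040 K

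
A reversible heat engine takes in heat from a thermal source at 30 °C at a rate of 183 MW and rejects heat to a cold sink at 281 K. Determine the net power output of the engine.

T_H = 30 °C → 30 + 273.15 = 303.15 K.
For a reversible engine, η = 1 − T_C/T_H = 1 − 281.00/303.15 = 0.0731.
W = η·Q_H = 0.0731 × 183 = 13.37 MW.

Ẇ ≈ 13.37 MW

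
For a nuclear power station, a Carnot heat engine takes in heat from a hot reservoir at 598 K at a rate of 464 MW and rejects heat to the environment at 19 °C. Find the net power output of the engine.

T_C = 19 °C → 19 + 273.15 = 292.15 K.
For a reversible engine, η = 1 − T_C/T_H = 1 − 292.15/598.00 = 0.5115.
W = η·Q_H = 0.5115 × 464 = 237 MW.

Ẇ ≈ 237 MW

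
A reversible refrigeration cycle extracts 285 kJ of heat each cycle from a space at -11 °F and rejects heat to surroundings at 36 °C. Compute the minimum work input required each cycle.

W_in ≈ 68.5 kJ

T_H = 36 °C → 36 + 273.15 = 309.15 K.
T_C = -11 °F → (-11 − 32) × 5/9 = -23.89 °C = 249.26 K.
Carnot COP: COP_R = T_C/(T_H − T_C) = 249.26/59.89 = 4.1621.
W = Q_C/COP_R = 285/4.1621 = 68.5 kJ.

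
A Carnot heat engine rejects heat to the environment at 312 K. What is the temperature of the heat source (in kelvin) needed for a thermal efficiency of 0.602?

T_H ≈ 784 K

From η = 1 − T_C/T_H, solving for T_H gives T_H = T_C/(1 − η) = 312.00/(1 − 0.602) = 784 K.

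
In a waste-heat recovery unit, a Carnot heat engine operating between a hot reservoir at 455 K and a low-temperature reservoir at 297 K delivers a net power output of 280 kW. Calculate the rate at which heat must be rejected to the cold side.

Carnot efficiency: η = 1 − T_C/T_H = 1 − 297.00/455.00 = 0.3473.
Since Q_C/Q_H = T_C/T_H and Q_H = W/η, Q_C = W·T_C/(T_H − T_C) = 280 × 297.00/158.00 = 526 kW.

Q̇_C ≈ 526 kW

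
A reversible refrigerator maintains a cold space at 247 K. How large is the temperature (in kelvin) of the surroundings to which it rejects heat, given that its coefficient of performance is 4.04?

T_H ≈ 308 K

COP_R = T_C/(T_H − T_C) ⇒ T_H = T_C·(1 + 1/COP_R) = 247.00 × (1 + 1/4.04) = 308 K.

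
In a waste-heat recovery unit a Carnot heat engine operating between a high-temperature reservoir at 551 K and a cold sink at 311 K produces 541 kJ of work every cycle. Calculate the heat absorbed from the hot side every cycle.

Q_H ≈ 1240 kJ

For a reversible engine, η = 1 − T_C/T_H = 1 − 311.00/551.00 = 0.4356.
Q_H = W/η = 541/0.4356 = 1240 kJ.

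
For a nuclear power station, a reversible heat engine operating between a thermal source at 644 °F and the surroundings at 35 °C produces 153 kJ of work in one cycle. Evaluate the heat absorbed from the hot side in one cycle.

Q_H ≈ 307.6 kJ

T_H = 644 °F → (644 − 32) × 5/9 = 340.00 °C = 613.15 K.
T_C = 35 °C → 35 + 273.15 = 308.15 K.
η_rev = 1 − T_C/T_H = 1 − 308.15/613.15 = 0.4974.
Q_H = W/η = 153/0.4974 = 307.6 kJ.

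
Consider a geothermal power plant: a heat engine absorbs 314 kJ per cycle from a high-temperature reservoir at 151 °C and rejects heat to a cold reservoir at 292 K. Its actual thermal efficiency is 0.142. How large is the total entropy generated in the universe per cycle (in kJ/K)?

ΔS_univ ≈ 0.1823 kJ/K

T_H = 151 °C → 151 + 273.15 = 424.15 K.
W = η·Q_H = 0.142 × 314 = 44.59 kJ, so Q_C = Q_H − W = 269.4 kJ.
Reservoir entropy changes: ΔS_H = −Q_H/T_H = −314/424.15 = -0.7403 kJ/K and ΔS_C = +Q_C/T_C = 269.4/292.00 = 0.9226 kJ/K.
ΔS_univ = −Q_H/T_H + Q_C/T_C = 0.1823 kJ/K (> 0, since η = 0.142 < η_Carnot = 0.312).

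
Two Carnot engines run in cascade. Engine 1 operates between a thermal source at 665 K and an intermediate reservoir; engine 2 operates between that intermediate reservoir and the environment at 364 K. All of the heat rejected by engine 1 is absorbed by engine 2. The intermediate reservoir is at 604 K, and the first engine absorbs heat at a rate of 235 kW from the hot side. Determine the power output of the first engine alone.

Ẇ₁ ≈ 21.6 kW

First-stage efficiency η₁ = 1 − T_m/T_H = 1 − 604.00/665.00 = 0.0917.
W₁ = η₁·Q_H = 0.0917 × 235 = 21.6 kW.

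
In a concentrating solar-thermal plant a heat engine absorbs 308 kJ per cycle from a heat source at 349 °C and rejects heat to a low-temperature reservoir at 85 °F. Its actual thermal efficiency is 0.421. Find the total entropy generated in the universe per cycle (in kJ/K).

T_H = 349 °C → 349 + 273.15 = 622.15 K.
T_C = 85 °F → (85 − 32) × 5/9 = 29.44 °C = 302.59 K.
W = η·Q_H = 0.421 × 308 = 129.7 kJ, so Q_C = Q_H − W = 178.3 kJ.
Entropy balance on the reservoirs: −Q_H/T_H = -0.4951 kJ/K, +Q_C/T_C = 0.5893 kJ/K.
ΔS_univ = −Q_H/T_H + Q_C/T_C = 0.0943 kJ/K (> 0, since η = 0.421 < η_Carnot = 0.514).

ΔS_univ ≈ 0.0943 kJ/K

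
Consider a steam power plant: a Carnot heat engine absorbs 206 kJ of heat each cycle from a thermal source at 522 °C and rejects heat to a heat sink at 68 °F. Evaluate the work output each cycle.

T_H = 522 °C → 522 + 273.15 = 795.15 K.
T_C = 68 °F → (68 − 32) × 5/9 = 20.00 °C = 293.15 K.
Since the cycle is reversible, η = 1 − T_C/T_H = 1 − 293.15/795.15 = 0.6313.
W = η·Q_H = 0.6313 × 206 = 130 kJ.

W ≈ 130 kJ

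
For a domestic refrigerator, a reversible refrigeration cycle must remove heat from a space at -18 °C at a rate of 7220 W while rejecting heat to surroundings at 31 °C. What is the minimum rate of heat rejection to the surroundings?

Q̇_H ≈ 8610 W

T_H = 31 °C → 31 + 273.15 = 304.15 K.
T_C = -18 °C → -18 + 273.15 = 255.15 K.
For a reversible cycle Q_H/Q_C = T_H/T_C, so Q_H = Q_C·T_H/T_C = 7220 × 304.15/255.15 = 8610 W.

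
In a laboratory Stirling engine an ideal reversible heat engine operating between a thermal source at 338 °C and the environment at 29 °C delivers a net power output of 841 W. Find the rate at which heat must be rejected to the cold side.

T_H = 338 °C → 338 + 273.15 = 611.15 K.
T_C = 29 °C → 29 + 273.15 = 302.15 K.
The Carnot efficiency is η = 1 − T_C/T_H = 1 − 302.15/611.15 = 0.5056.
Since Q_C/Q_H = T_C/T_H and Q_H = W/η, Q_C = W·T_C/(T_H − T_C) = 841 × 302.15/309.00 = 822 W.

Q̇_C ≈ 822 W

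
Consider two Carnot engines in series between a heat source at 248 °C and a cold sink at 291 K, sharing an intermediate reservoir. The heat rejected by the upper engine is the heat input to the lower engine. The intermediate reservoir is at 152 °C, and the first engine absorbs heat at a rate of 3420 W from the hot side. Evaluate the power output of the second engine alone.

T_H = 248 °C → 248 + 273.15 = 521.15 K.
T_m = 152 °C → 152 + 273.15 = 425.15 K.
Heat entering the second stage: Q_m = Q_H·(T_m/T_H) = 3420 × 425.15/521.15 = 2790 W.
Second-stage efficiency η₂ = 1 − T_C/T_m = 1 − 291.00/425.15 = 0.3155, so W₂ = η₂·Q_m = 880 W.

Ẇ₂ ≈ 880 W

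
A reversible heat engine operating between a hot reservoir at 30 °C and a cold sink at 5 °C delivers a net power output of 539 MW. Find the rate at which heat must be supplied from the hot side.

Q̇_H ≈ 6540 MW

T_H = 30 °C → 30 + 273.15 = 303.15 K.
T_C = 5 °C → 5 + 273.15 = 278.15 K.
The Carnot efficiency is η = 1 − T_C/T_H = 1 − 278.15/303.15 = 0.0825.
Q_H = W/η = 539/0.0825 = 6540 MW.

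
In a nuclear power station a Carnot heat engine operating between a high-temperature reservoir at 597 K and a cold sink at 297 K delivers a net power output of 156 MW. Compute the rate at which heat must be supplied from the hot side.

Q̇_H ≈ 310 MW

For a reversible engine, η = 1 − T_C/T_H = 1 − 297.00/597.00 = 0.5025.
Q_H = W/η = 156/0.5025 = 310 MW.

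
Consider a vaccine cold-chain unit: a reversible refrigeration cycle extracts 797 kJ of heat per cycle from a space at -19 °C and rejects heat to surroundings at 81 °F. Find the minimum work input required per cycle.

W_in ≈ 145 kJ

T_H = 81 °F → (81 − 32) × 5/9 = 27.22 °C = 300.37 K.
T_C = -19 °C → -19 + 273.15 = 254.15 K.
Carnot COP: COP_R = T_C/(T_H − T_C) = 254.15/46.22 = 5.4984.
W = Q_C/COP_R = 797/5.4984 = 145 kJ.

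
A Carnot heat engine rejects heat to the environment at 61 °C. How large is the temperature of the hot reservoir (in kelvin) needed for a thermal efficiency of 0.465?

T_C = 61 °C → 61 + 273.15 = 334.15 K.
From η = 1 − T_C/T_H, solving for T_H gives T_H = T_C/(1 − η) = 334.15/(1 − 0.465) = 625 K.

T_H ≈ 625 K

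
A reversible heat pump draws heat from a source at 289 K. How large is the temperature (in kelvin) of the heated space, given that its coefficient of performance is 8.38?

COP_HP = T_H/(T_H − T_C) ⇒ T_H = T_C·COP_HP/(COP_HP − 1) = 289.00 × 8.38/(8.38 − 1) = 328.2 K.

T_H ≈ 328.2 K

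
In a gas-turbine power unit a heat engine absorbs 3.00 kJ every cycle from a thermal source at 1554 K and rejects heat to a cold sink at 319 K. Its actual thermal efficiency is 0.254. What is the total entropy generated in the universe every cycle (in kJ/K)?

ΔS_univ ≈ 0.00509 kJ/K

W = η·Q_H = 0.254 × 3.00 = 0.7620 kJ, so Q_C = Q_H − W = 2.238 kJ.
Reservoir entropy changes: ΔS_H = −Q_H/T_H = −3.00/1554.00 = -0.001931 kJ/K and ΔS_C = +Q_C/T_C = 2.238/319.00 = 0.007016 kJ/K.
ΔS_univ = −Q_H/T_H + Q_C/T_C = 0.00509 kJ/K (> 0, since η = 0.254 < η_Carnot = 0.795).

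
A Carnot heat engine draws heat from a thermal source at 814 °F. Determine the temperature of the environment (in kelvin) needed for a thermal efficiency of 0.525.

T_H = 814 °F → (814 − 32) × 5/9 = 434.44 °C = 707.59 K.
From η = 1 − T_C/T_H, T_C = T_H·(1 − η) = 707.59 × (1 − 0.525) = 336.1 K.

T_C ≈ 336.1 K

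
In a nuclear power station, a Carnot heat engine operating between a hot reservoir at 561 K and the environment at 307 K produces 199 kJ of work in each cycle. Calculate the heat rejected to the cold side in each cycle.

Q_C ≈ 241 kJ

The Carnot efficiency is η = 1 − T_C/T_H = 1 − 307.00/561.00 = 0.4528.
Since Q_C/Q_H = T_C/T_H and Q_H = W/η, Q_C = W·T_C/(T_H − T_C) = 199 × 307.00/254.00 = 241 kJ.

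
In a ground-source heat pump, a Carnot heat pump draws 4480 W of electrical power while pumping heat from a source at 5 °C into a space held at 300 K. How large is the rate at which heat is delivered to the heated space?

Q̇_H ≈ 61500 W

T_C = 5 °C → 5 + 273.15 = 278.15 K.
Reversible heating COP: COP_HP = T_H/(T_H − T_C) = 300.00/21.85 = 13.7300.
Q_H = COP_HP · W = 13.7300 × 4480 = 61500 W.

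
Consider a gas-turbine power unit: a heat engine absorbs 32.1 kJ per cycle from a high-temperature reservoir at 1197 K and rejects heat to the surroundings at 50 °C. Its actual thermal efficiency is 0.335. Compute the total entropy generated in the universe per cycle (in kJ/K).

ΔS_univ ≈ 0.03924 kJ/K

T_C = 50 °C → 50 + 273.15 = 323.15 K.
W = η·Q_H = 0.335 × 32.1 = 10.75 kJ, so Q_C = Q_H − W = 21.35 kJ.
The hot reservoir loses entropy Q_H/T_H = 32.1/1197.00 = 0.02682 kJ/K; the cold reservoir gains Q_C/T_C = 21.35/323.15 = 0.06606 kJ/K.
ΔS_univ = −Q_H/T_H + Q_C/T_C = 0.03924 kJ/K (> 0, since η = 0.335 < η_Carnot = 0.730).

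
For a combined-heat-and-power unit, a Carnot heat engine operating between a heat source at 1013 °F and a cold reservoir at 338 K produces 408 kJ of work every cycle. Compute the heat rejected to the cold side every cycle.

Q_C ≈ 287.2 kJ

T_H = 1013 °F → (1013 − 32) × 5/9 = 545.00 °C = 818.15 K.
Since the cycle is reversible, η = 1 − T_C/T_H = 1 − 338.00/818.15 = 0.5869.
Since Q_C/Q_H = T_C/T_H and Q_H = W/η, Q_C = W·T_C/(T_H − T_C) = 408 × 338.00/480.15 = 287.2 kJ.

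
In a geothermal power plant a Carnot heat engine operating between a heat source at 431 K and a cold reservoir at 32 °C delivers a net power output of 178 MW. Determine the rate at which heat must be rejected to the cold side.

Q̇_C ≈ 431.6 MW

T_C = 32 °C → 32 + 273.15 = 305.15 K.
For a reversible engine, η = 1 − T_C/T_H = 1 − 305.15/431.00 = 0.2920.
Since Q_C/Q_H = T_C/T_H and Q_H = W/η, Q_C = W·T_C/(T_H − T_C) = 178 × 305.15/125.85 = 431.6 MW.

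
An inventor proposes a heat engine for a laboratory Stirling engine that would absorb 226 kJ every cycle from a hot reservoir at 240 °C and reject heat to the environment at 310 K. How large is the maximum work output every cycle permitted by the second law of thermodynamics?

W_max ≈ 89.5 kJ

T_H = 240 °C → 240 + 273.15 = 513.15 K.
By the Carnot theorem, η_max = 1 − T_C/T_H = 1 − 310.00/513.15 = 0.3959.
W_max = η_max · Q_H = 0.3959 × 226 = 89.5 kJ.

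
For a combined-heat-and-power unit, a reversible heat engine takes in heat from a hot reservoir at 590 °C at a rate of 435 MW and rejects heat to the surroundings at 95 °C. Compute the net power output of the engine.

Ẇ ≈ 249 MW

T_H = 590 °C → 590 + 273.15 = 863.15 K.
T_C = 95 °C → 95 + 273.15 = 368.15 K.
Carnot efficiency: η = 1 − T_C/T_H = 1 − 368.15/863.15 = 0.5735.
W = η·Q_H = 0.5735 × 435 = 249 MW.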